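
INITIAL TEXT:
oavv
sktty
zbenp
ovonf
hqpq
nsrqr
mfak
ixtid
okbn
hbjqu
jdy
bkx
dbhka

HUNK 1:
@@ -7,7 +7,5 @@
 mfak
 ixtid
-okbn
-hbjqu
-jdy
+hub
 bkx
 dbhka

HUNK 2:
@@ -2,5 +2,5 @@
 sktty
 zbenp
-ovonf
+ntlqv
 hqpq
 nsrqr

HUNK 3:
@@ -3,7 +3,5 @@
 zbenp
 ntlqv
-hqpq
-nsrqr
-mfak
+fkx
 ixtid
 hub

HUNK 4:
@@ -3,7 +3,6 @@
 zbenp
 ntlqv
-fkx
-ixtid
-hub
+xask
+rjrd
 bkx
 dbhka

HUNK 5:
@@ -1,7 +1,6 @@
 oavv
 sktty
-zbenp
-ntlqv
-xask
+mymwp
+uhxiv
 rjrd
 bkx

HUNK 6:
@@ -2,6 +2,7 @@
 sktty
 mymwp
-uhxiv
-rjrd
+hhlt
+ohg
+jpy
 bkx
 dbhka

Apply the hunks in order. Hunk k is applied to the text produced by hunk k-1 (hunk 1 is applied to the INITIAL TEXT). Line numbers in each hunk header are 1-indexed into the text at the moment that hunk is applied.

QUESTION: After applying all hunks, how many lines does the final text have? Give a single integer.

Answer: 8

Derivation:
Hunk 1: at line 7 remove [okbn,hbjqu,jdy] add [hub] -> 11 lines: oavv sktty zbenp ovonf hqpq nsrqr mfak ixtid hub bkx dbhka
Hunk 2: at line 2 remove [ovonf] add [ntlqv] -> 11 lines: oavv sktty zbenp ntlqv hqpq nsrqr mfak ixtid hub bkx dbhka
Hunk 3: at line 3 remove [hqpq,nsrqr,mfak] add [fkx] -> 9 lines: oavv sktty zbenp ntlqv fkx ixtid hub bkx dbhka
Hunk 4: at line 3 remove [fkx,ixtid,hub] add [xask,rjrd] -> 8 lines: oavv sktty zbenp ntlqv xask rjrd bkx dbhka
Hunk 5: at line 1 remove [zbenp,ntlqv,xask] add [mymwp,uhxiv] -> 7 lines: oavv sktty mymwp uhxiv rjrd bkx dbhka
Hunk 6: at line 2 remove [uhxiv,rjrd] add [hhlt,ohg,jpy] -> 8 lines: oavv sktty mymwp hhlt ohg jpy bkx dbhka
Final line count: 8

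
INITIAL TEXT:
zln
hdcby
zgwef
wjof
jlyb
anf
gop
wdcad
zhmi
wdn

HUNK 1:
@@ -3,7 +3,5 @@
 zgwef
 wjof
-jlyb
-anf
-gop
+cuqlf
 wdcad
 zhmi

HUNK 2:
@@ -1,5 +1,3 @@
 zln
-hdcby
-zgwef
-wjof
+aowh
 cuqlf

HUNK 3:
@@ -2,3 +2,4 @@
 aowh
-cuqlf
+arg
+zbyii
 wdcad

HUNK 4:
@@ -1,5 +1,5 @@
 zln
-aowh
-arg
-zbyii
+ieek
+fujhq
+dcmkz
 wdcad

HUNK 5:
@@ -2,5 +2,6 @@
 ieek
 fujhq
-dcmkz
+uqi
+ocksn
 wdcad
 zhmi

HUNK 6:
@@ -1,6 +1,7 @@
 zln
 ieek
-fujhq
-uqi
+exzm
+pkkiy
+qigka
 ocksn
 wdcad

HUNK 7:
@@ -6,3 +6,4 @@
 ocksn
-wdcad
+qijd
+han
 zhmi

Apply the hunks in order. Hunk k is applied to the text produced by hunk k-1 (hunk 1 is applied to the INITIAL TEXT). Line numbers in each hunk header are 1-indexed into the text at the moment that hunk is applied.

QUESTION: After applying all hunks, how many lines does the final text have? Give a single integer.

Hunk 1: at line 3 remove [jlyb,anf,gop] add [cuqlf] -> 8 lines: zln hdcby zgwef wjof cuqlf wdcad zhmi wdn
Hunk 2: at line 1 remove [hdcby,zgwef,wjof] add [aowh] -> 6 lines: zln aowh cuqlf wdcad zhmi wdn
Hunk 3: at line 2 remove [cuqlf] add [arg,zbyii] -> 7 lines: zln aowh arg zbyii wdcad zhmi wdn
Hunk 4: at line 1 remove [aowh,arg,zbyii] add [ieek,fujhq,dcmkz] -> 7 lines: zln ieek fujhq dcmkz wdcad zhmi wdn
Hunk 5: at line 2 remove [dcmkz] add [uqi,ocksn] -> 8 lines: zln ieek fujhq uqi ocksn wdcad zhmi wdn
Hunk 6: at line 1 remove [fujhq,uqi] add [exzm,pkkiy,qigka] -> 9 lines: zln ieek exzm pkkiy qigka ocksn wdcad zhmi wdn
Hunk 7: at line 6 remove [wdcad] add [qijd,han] -> 10 lines: zln ieek exzm pkkiy qigka ocksn qijd han zhmi wdn
Final line count: 10

Answer: 10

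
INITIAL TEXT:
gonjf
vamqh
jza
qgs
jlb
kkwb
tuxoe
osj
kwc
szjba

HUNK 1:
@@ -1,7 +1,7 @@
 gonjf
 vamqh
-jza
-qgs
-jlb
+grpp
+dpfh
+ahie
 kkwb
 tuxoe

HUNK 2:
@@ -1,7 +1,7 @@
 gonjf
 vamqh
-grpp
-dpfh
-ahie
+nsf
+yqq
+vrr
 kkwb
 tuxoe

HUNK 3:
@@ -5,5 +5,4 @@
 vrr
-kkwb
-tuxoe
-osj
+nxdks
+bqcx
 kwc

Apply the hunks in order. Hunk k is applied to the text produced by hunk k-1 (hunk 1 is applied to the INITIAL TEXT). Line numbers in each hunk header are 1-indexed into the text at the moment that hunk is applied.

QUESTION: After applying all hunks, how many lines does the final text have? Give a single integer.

Answer: 9

Derivation:
Hunk 1: at line 1 remove [jza,qgs,jlb] add [grpp,dpfh,ahie] -> 10 lines: gonjf vamqh grpp dpfh ahie kkwb tuxoe osj kwc szjba
Hunk 2: at line 1 remove [grpp,dpfh,ahie] add [nsf,yqq,vrr] -> 10 lines: gonjf vamqh nsf yqq vrr kkwb tuxoe osj kwc szjba
Hunk 3: at line 5 remove [kkwb,tuxoe,osj] add [nxdks,bqcx] -> 9 lines: gonjf vamqh nsf yqq vrr nxdks bqcx kwc szjba
Final line count: 9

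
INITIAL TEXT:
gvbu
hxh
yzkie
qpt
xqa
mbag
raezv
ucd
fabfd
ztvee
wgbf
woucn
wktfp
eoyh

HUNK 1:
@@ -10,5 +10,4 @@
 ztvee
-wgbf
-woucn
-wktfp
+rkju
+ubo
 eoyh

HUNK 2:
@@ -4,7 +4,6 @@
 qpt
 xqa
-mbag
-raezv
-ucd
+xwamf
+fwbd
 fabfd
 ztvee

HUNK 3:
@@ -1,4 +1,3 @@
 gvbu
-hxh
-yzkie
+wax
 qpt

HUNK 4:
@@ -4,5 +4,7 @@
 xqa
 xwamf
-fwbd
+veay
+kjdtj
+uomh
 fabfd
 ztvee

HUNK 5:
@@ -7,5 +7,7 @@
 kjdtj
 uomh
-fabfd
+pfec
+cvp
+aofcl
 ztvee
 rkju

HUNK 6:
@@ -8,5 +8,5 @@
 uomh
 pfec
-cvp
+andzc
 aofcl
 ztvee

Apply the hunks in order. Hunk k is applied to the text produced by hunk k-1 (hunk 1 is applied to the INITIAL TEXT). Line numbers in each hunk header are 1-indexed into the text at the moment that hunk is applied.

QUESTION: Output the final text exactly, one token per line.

Answer: gvbu
wax
qpt
xqa
xwamf
veay
kjdtj
uomh
pfec
andzc
aofcl
ztvee
rkju
ubo
eoyh

Derivation:
Hunk 1: at line 10 remove [wgbf,woucn,wktfp] add [rkju,ubo] -> 13 lines: gvbu hxh yzkie qpt xqa mbag raezv ucd fabfd ztvee rkju ubo eoyh
Hunk 2: at line 4 remove [mbag,raezv,ucd] add [xwamf,fwbd] -> 12 lines: gvbu hxh yzkie qpt xqa xwamf fwbd fabfd ztvee rkju ubo eoyh
Hunk 3: at line 1 remove [hxh,yzkie] add [wax] -> 11 lines: gvbu wax qpt xqa xwamf fwbd fabfd ztvee rkju ubo eoyh
Hunk 4: at line 4 remove [fwbd] add [veay,kjdtj,uomh] -> 13 lines: gvbu wax qpt xqa xwamf veay kjdtj uomh fabfd ztvee rkju ubo eoyh
Hunk 5: at line 7 remove [fabfd] add [pfec,cvp,aofcl] -> 15 lines: gvbu wax qpt xqa xwamf veay kjdtj uomh pfec cvp aofcl ztvee rkju ubo eoyh
Hunk 6: at line 8 remove [cvp] add [andzc] -> 15 lines: gvbu wax qpt xqa xwamf veay kjdtj uomh pfec andzc aofcl ztvee rkju ubo eoyh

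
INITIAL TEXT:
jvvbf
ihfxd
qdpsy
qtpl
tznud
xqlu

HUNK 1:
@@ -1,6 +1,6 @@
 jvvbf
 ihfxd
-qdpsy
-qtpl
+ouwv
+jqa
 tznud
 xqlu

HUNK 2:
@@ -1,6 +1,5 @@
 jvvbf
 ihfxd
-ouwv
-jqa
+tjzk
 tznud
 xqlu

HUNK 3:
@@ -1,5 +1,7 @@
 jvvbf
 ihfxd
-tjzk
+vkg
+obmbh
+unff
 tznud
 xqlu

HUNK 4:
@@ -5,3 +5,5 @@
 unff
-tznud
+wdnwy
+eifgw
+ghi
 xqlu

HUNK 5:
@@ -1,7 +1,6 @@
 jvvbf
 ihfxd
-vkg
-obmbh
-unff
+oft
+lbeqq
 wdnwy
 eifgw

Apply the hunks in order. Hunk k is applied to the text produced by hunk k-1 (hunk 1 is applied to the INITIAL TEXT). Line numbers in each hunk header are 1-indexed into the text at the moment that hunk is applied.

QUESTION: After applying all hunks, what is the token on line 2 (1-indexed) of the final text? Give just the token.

Answer: ihfxd

Derivation:
Hunk 1: at line 1 remove [qdpsy,qtpl] add [ouwv,jqa] -> 6 lines: jvvbf ihfxd ouwv jqa tznud xqlu
Hunk 2: at line 1 remove [ouwv,jqa] add [tjzk] -> 5 lines: jvvbf ihfxd tjzk tznud xqlu
Hunk 3: at line 1 remove [tjzk] add [vkg,obmbh,unff] -> 7 lines: jvvbf ihfxd vkg obmbh unff tznud xqlu
Hunk 4: at line 5 remove [tznud] add [wdnwy,eifgw,ghi] -> 9 lines: jvvbf ihfxd vkg obmbh unff wdnwy eifgw ghi xqlu
Hunk 5: at line 1 remove [vkg,obmbh,unff] add [oft,lbeqq] -> 8 lines: jvvbf ihfxd oft lbeqq wdnwy eifgw ghi xqlu
Final line 2: ihfxd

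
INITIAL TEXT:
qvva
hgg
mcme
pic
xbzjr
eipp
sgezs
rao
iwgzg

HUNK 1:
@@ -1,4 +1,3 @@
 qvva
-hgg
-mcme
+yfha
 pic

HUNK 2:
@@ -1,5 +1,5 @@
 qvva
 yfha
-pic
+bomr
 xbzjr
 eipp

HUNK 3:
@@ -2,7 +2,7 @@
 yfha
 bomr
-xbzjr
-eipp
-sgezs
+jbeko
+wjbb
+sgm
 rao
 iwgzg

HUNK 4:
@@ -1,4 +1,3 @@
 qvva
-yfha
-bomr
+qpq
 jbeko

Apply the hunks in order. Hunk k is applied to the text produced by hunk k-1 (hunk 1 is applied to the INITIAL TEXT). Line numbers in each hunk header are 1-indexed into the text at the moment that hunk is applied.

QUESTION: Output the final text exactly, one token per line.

Answer: qvva
qpq
jbeko
wjbb
sgm
rao
iwgzg

Derivation:
Hunk 1: at line 1 remove [hgg,mcme] add [yfha] -> 8 lines: qvva yfha pic xbzjr eipp sgezs rao iwgzg
Hunk 2: at line 1 remove [pic] add [bomr] -> 8 lines: qvva yfha bomr xbzjr eipp sgezs rao iwgzg
Hunk 3: at line 2 remove [xbzjr,eipp,sgezs] add [jbeko,wjbb,sgm] -> 8 lines: qvva yfha bomr jbeko wjbb sgm rao iwgzg
Hunk 4: at line 1 remove [yfha,bomr] add [qpq] -> 7 lines: qvva qpq jbeko wjbb sgm rao iwgzg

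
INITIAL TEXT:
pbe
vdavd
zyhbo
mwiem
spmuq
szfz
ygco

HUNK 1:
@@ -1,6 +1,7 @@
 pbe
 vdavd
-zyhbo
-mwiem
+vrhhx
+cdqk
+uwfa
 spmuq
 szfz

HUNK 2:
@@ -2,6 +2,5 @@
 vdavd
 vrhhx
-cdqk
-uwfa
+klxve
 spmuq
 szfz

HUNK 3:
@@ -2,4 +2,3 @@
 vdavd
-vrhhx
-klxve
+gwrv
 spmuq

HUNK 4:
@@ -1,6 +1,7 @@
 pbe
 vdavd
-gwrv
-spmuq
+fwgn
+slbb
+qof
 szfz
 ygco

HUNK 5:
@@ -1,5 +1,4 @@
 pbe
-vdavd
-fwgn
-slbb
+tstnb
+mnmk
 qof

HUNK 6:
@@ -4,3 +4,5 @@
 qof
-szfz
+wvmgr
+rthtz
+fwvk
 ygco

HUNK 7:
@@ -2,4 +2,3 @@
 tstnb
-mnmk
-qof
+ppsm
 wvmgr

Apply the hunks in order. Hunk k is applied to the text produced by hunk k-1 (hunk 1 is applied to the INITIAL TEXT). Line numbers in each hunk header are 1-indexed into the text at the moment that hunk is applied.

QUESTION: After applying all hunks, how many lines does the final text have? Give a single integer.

Hunk 1: at line 1 remove [zyhbo,mwiem] add [vrhhx,cdqk,uwfa] -> 8 lines: pbe vdavd vrhhx cdqk uwfa spmuq szfz ygco
Hunk 2: at line 2 remove [cdqk,uwfa] add [klxve] -> 7 lines: pbe vdavd vrhhx klxve spmuq szfz ygco
Hunk 3: at line 2 remove [vrhhx,klxve] add [gwrv] -> 6 lines: pbe vdavd gwrv spmuq szfz ygco
Hunk 4: at line 1 remove [gwrv,spmuq] add [fwgn,slbb,qof] -> 7 lines: pbe vdavd fwgn slbb qof szfz ygco
Hunk 5: at line 1 remove [vdavd,fwgn,slbb] add [tstnb,mnmk] -> 6 lines: pbe tstnb mnmk qof szfz ygco
Hunk 6: at line 4 remove [szfz] add [wvmgr,rthtz,fwvk] -> 8 lines: pbe tstnb mnmk qof wvmgr rthtz fwvk ygco
Hunk 7: at line 2 remove [mnmk,qof] add [ppsm] -> 7 lines: pbe tstnb ppsm wvmgr rthtz fwvk ygco
Final line count: 7

Answer: 7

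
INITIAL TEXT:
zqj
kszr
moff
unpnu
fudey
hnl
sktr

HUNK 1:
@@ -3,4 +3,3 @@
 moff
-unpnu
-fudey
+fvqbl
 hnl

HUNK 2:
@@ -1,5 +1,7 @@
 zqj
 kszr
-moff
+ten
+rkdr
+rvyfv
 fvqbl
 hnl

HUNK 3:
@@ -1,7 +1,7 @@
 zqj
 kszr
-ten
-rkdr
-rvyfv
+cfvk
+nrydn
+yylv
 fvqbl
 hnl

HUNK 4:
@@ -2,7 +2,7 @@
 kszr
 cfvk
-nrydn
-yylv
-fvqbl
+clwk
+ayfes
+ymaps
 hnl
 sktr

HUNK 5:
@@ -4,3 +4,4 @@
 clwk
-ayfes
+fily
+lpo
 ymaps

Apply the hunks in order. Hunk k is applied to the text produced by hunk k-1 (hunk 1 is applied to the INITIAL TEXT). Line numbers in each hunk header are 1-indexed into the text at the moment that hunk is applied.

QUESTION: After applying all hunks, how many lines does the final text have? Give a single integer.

Hunk 1: at line 3 remove [unpnu,fudey] add [fvqbl] -> 6 lines: zqj kszr moff fvqbl hnl sktr
Hunk 2: at line 1 remove [moff] add [ten,rkdr,rvyfv] -> 8 lines: zqj kszr ten rkdr rvyfv fvqbl hnl sktr
Hunk 3: at line 1 remove [ten,rkdr,rvyfv] add [cfvk,nrydn,yylv] -> 8 lines: zqj kszr cfvk nrydn yylv fvqbl hnl sktr
Hunk 4: at line 2 remove [nrydn,yylv,fvqbl] add [clwk,ayfes,ymaps] -> 8 lines: zqj kszr cfvk clwk ayfes ymaps hnl sktr
Hunk 5: at line 4 remove [ayfes] add [fily,lpo] -> 9 lines: zqj kszr cfvk clwk fily lpo ymaps hnl sktr
Final line count: 9

Answer: 9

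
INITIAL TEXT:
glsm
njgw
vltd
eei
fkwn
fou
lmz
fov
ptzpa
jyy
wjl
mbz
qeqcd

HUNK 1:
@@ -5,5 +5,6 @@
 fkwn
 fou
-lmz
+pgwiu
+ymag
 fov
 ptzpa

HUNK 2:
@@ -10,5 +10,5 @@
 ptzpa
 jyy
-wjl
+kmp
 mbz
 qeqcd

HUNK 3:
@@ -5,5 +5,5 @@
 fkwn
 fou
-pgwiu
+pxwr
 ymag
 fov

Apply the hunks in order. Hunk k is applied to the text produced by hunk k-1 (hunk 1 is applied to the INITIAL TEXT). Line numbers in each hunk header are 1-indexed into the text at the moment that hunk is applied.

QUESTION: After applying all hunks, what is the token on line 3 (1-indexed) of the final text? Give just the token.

Answer: vltd

Derivation:
Hunk 1: at line 5 remove [lmz] add [pgwiu,ymag] -> 14 lines: glsm njgw vltd eei fkwn fou pgwiu ymag fov ptzpa jyy wjl mbz qeqcd
Hunk 2: at line 10 remove [wjl] add [kmp] -> 14 lines: glsm njgw vltd eei fkwn fou pgwiu ymag fov ptzpa jyy kmp mbz qeqcd
Hunk 3: at line 5 remove [pgwiu] add [pxwr] -> 14 lines: glsm njgw vltd eei fkwn fou pxwr ymag fov ptzpa jyy kmp mbz qeqcd
Final line 3: vltd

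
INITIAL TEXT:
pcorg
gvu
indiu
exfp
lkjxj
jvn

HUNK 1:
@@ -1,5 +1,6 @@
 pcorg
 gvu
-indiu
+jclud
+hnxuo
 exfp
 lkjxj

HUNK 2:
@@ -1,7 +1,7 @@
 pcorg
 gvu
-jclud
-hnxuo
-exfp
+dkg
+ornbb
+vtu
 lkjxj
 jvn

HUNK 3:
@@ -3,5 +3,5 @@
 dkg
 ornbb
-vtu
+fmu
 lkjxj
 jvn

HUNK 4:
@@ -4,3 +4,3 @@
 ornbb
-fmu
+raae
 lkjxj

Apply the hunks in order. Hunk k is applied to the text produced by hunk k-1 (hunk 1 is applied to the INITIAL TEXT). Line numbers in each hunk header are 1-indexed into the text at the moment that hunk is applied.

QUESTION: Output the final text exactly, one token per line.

Hunk 1: at line 1 remove [indiu] add [jclud,hnxuo] -> 7 lines: pcorg gvu jclud hnxuo exfp lkjxj jvn
Hunk 2: at line 1 remove [jclud,hnxuo,exfp] add [dkg,ornbb,vtu] -> 7 lines: pcorg gvu dkg ornbb vtu lkjxj jvn
Hunk 3: at line 3 remove [vtu] add [fmu] -> 7 lines: pcorg gvu dkg ornbb fmu lkjxj jvn
Hunk 4: at line 4 remove [fmu] add [raae] -> 7 lines: pcorg gvu dkg ornbb raae lkjxj jvn

Answer: pcorg
gvu
dkg
ornbb
raae
lkjxj
jvn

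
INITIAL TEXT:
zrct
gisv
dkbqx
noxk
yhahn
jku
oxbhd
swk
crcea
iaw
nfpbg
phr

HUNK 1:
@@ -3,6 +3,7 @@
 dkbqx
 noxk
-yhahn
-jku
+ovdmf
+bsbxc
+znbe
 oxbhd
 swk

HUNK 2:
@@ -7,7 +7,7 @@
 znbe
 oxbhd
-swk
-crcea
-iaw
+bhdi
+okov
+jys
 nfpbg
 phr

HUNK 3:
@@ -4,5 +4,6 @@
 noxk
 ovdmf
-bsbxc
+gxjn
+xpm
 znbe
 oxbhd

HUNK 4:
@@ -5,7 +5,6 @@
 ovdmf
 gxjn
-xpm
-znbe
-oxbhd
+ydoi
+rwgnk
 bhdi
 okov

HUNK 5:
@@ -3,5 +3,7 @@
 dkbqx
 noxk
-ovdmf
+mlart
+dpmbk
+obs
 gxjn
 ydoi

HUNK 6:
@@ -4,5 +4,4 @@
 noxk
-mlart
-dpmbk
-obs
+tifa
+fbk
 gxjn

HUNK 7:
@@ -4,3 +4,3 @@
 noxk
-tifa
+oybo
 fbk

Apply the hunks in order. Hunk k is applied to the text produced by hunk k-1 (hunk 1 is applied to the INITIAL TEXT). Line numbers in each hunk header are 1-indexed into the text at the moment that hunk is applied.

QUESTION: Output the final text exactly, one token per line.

Answer: zrct
gisv
dkbqx
noxk
oybo
fbk
gxjn
ydoi
rwgnk
bhdi
okov
jys
nfpbg
phr

Derivation:
Hunk 1: at line 3 remove [yhahn,jku] add [ovdmf,bsbxc,znbe] -> 13 lines: zrct gisv dkbqx noxk ovdmf bsbxc znbe oxbhd swk crcea iaw nfpbg phr
Hunk 2: at line 7 remove [swk,crcea,iaw] add [bhdi,okov,jys] -> 13 lines: zrct gisv dkbqx noxk ovdmf bsbxc znbe oxbhd bhdi okov jys nfpbg phr
Hunk 3: at line 4 remove [bsbxc] add [gxjn,xpm] -> 14 lines: zrct gisv dkbqx noxk ovdmf gxjn xpm znbe oxbhd bhdi okov jys nfpbg phr
Hunk 4: at line 5 remove [xpm,znbe,oxbhd] add [ydoi,rwgnk] -> 13 lines: zrct gisv dkbqx noxk ovdmf gxjn ydoi rwgnk bhdi okov jys nfpbg phr
Hunk 5: at line 3 remove [ovdmf] add [mlart,dpmbk,obs] -> 15 lines: zrct gisv dkbqx noxk mlart dpmbk obs gxjn ydoi rwgnk bhdi okov jys nfpbg phr
Hunk 6: at line 4 remove [mlart,dpmbk,obs] add [tifa,fbk] -> 14 lines: zrct gisv dkbqx noxk tifa fbk gxjn ydoi rwgnk bhdi okov jys nfpbg phr
Hunk 7: at line 4 remove [tifa] add [oybo] -> 14 lines: zrct gisv dkbqx noxk oybo fbk gxjn ydoi rwgnk bhdi okov jys nfpbg phr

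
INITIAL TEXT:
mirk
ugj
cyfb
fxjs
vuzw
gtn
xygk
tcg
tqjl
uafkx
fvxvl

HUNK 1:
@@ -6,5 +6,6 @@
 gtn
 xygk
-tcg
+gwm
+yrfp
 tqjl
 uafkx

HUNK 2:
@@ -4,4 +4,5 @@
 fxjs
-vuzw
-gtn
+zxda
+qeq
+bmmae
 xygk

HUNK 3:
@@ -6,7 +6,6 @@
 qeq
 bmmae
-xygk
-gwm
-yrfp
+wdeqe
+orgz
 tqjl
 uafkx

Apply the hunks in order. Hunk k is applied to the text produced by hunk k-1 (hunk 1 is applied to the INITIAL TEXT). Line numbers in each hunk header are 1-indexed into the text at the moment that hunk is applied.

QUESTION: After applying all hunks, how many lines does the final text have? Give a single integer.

Answer: 12

Derivation:
Hunk 1: at line 6 remove [tcg] add [gwm,yrfp] -> 12 lines: mirk ugj cyfb fxjs vuzw gtn xygk gwm yrfp tqjl uafkx fvxvl
Hunk 2: at line 4 remove [vuzw,gtn] add [zxda,qeq,bmmae] -> 13 lines: mirk ugj cyfb fxjs zxda qeq bmmae xygk gwm yrfp tqjl uafkx fvxvl
Hunk 3: at line 6 remove [xygk,gwm,yrfp] add [wdeqe,orgz] -> 12 lines: mirk ugj cyfb fxjs zxda qeq bmmae wdeqe orgz tqjl uafkx fvxvl
Final line count: 12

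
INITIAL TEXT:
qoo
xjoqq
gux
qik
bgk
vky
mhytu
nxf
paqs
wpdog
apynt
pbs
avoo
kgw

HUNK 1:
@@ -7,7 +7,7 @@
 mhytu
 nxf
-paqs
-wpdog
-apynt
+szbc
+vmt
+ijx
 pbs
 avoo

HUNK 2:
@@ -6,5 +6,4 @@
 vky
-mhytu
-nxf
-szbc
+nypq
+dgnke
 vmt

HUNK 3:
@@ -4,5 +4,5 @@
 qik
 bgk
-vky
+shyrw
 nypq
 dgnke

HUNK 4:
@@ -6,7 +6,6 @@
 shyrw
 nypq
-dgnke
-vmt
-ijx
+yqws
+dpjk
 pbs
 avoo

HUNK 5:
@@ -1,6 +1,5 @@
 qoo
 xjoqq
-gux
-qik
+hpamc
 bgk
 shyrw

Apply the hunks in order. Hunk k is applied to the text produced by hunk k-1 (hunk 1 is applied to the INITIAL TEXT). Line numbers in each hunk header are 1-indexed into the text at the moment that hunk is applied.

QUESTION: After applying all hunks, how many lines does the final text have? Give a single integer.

Hunk 1: at line 7 remove [paqs,wpdog,apynt] add [szbc,vmt,ijx] -> 14 lines: qoo xjoqq gux qik bgk vky mhytu nxf szbc vmt ijx pbs avoo kgw
Hunk 2: at line 6 remove [mhytu,nxf,szbc] add [nypq,dgnke] -> 13 lines: qoo xjoqq gux qik bgk vky nypq dgnke vmt ijx pbs avoo kgw
Hunk 3: at line 4 remove [vky] add [shyrw] -> 13 lines: qoo xjoqq gux qik bgk shyrw nypq dgnke vmt ijx pbs avoo kgw
Hunk 4: at line 6 remove [dgnke,vmt,ijx] add [yqws,dpjk] -> 12 lines: qoo xjoqq gux qik bgk shyrw nypq yqws dpjk pbs avoo kgw
Hunk 5: at line 1 remove [gux,qik] add [hpamc] -> 11 lines: qoo xjoqq hpamc bgk shyrw nypq yqws dpjk pbs avoo kgw
Final line count: 11

Answer: 11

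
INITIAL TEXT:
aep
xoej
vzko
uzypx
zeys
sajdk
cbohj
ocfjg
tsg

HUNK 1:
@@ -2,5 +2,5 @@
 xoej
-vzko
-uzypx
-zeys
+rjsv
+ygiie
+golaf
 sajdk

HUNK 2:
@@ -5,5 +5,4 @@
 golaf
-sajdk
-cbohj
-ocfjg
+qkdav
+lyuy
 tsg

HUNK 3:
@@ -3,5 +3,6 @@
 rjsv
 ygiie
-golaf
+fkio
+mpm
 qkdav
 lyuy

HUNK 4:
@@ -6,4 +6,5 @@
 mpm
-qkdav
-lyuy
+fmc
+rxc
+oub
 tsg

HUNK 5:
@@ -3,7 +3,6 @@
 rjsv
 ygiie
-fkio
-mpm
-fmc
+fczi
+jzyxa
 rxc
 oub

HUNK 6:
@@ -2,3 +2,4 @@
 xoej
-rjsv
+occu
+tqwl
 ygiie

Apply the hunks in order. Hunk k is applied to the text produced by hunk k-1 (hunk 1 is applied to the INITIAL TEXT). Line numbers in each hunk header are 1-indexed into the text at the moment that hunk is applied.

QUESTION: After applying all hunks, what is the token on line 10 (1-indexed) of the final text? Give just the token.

Answer: tsg

Derivation:
Hunk 1: at line 2 remove [vzko,uzypx,zeys] add [rjsv,ygiie,golaf] -> 9 lines: aep xoej rjsv ygiie golaf sajdk cbohj ocfjg tsg
Hunk 2: at line 5 remove [sajdk,cbohj,ocfjg] add [qkdav,lyuy] -> 8 lines: aep xoej rjsv ygiie golaf qkdav lyuy tsg
Hunk 3: at line 3 remove [golaf] add [fkio,mpm] -> 9 lines: aep xoej rjsv ygiie fkio mpm qkdav lyuy tsg
Hunk 4: at line 6 remove [qkdav,lyuy] add [fmc,rxc,oub] -> 10 lines: aep xoej rjsv ygiie fkio mpm fmc rxc oub tsg
Hunk 5: at line 3 remove [fkio,mpm,fmc] add [fczi,jzyxa] -> 9 lines: aep xoej rjsv ygiie fczi jzyxa rxc oub tsg
Hunk 6: at line 2 remove [rjsv] add [occu,tqwl] -> 10 lines: aep xoej occu tqwl ygiie fczi jzyxa rxc oub tsg
Final line 10: tsg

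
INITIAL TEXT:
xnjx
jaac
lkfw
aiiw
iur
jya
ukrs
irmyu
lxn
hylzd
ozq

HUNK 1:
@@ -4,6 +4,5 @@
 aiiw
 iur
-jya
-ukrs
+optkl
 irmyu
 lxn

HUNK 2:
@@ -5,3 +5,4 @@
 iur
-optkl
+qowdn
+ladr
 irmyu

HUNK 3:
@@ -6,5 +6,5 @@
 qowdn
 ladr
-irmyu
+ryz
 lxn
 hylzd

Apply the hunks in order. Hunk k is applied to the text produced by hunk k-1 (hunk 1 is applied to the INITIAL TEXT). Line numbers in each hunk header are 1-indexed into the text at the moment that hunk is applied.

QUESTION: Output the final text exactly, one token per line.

Hunk 1: at line 4 remove [jya,ukrs] add [optkl] -> 10 lines: xnjx jaac lkfw aiiw iur optkl irmyu lxn hylzd ozq
Hunk 2: at line 5 remove [optkl] add [qowdn,ladr] -> 11 lines: xnjx jaac lkfw aiiw iur qowdn ladr irmyu lxn hylzd ozq
Hunk 3: at line 6 remove [irmyu] add [ryz] -> 11 lines: xnjx jaac lkfw aiiw iur qowdn ladr ryz lxn hylzd ozq

Answer: xnjx
jaac
lkfw
aiiw
iur
qowdn
ladr
ryz
lxn
hylzd
ozq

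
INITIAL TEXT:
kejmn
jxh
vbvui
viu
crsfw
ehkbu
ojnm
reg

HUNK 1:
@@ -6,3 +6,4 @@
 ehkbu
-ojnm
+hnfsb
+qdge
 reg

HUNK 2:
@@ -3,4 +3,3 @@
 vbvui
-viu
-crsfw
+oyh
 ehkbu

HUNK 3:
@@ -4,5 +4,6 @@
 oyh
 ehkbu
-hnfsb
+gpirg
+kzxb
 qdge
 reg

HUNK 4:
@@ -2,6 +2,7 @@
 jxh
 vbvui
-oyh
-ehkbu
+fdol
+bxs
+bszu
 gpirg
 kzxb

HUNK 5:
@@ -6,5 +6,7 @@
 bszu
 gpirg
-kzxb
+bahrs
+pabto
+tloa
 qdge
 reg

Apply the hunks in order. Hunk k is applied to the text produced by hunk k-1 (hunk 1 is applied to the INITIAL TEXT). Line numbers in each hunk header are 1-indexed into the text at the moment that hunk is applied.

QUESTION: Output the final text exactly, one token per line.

Answer: kejmn
jxh
vbvui
fdol
bxs
bszu
gpirg
bahrs
pabto
tloa
qdge
reg

Derivation:
Hunk 1: at line 6 remove [ojnm] add [hnfsb,qdge] -> 9 lines: kejmn jxh vbvui viu crsfw ehkbu hnfsb qdge reg
Hunk 2: at line 3 remove [viu,crsfw] add [oyh] -> 8 lines: kejmn jxh vbvui oyh ehkbu hnfsb qdge reg
Hunk 3: at line 4 remove [hnfsb] add [gpirg,kzxb] -> 9 lines: kejmn jxh vbvui oyh ehkbu gpirg kzxb qdge reg
Hunk 4: at line 2 remove [oyh,ehkbu] add [fdol,bxs,bszu] -> 10 lines: kejmn jxh vbvui fdol bxs bszu gpirg kzxb qdge reg
Hunk 5: at line 6 remove [kzxb] add [bahrs,pabto,tloa] -> 12 lines: kejmn jxh vbvui fdol bxs bszu gpirg bahrs pabto tloa qdge reg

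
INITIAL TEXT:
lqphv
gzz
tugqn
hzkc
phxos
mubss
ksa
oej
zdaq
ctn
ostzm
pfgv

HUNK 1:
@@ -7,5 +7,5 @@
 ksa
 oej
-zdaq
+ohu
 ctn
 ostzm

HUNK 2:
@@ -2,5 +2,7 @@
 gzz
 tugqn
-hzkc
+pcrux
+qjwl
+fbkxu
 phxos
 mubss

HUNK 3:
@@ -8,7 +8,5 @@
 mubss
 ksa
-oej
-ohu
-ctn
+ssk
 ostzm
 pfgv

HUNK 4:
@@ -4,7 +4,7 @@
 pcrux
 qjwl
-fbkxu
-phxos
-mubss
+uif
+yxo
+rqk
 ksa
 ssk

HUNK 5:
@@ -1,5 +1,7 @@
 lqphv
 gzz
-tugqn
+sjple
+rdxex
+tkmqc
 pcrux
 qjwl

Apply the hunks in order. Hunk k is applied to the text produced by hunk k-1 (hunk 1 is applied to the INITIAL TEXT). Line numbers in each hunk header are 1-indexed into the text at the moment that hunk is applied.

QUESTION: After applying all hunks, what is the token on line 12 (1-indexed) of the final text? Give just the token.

Hunk 1: at line 7 remove [zdaq] add [ohu] -> 12 lines: lqphv gzz tugqn hzkc phxos mubss ksa oej ohu ctn ostzm pfgv
Hunk 2: at line 2 remove [hzkc] add [pcrux,qjwl,fbkxu] -> 14 lines: lqphv gzz tugqn pcrux qjwl fbkxu phxos mubss ksa oej ohu ctn ostzm pfgv
Hunk 3: at line 8 remove [oej,ohu,ctn] add [ssk] -> 12 lines: lqphv gzz tugqn pcrux qjwl fbkxu phxos mubss ksa ssk ostzm pfgv
Hunk 4: at line 4 remove [fbkxu,phxos,mubss] add [uif,yxo,rqk] -> 12 lines: lqphv gzz tugqn pcrux qjwl uif yxo rqk ksa ssk ostzm pfgv
Hunk 5: at line 1 remove [tugqn] add [sjple,rdxex,tkmqc] -> 14 lines: lqphv gzz sjple rdxex tkmqc pcrux qjwl uif yxo rqk ksa ssk ostzm pfgv
Final line 12: ssk

Answer: ssk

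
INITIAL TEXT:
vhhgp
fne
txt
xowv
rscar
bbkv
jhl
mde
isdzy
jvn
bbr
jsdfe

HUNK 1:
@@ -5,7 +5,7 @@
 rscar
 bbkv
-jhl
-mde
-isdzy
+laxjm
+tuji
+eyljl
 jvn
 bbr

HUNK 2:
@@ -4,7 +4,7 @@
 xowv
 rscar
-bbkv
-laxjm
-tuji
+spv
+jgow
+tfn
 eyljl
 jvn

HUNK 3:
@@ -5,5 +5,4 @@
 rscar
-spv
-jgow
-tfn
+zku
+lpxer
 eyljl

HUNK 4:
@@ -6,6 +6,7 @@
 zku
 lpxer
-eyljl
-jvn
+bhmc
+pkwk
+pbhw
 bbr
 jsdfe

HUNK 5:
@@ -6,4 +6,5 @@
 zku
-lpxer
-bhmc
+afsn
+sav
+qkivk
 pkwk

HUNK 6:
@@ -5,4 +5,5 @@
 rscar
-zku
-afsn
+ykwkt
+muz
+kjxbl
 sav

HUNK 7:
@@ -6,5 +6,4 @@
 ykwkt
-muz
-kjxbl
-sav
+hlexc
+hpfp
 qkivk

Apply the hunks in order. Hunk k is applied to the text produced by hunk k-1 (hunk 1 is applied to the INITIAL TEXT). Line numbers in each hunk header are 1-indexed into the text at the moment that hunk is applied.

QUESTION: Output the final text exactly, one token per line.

Hunk 1: at line 5 remove [jhl,mde,isdzy] add [laxjm,tuji,eyljl] -> 12 lines: vhhgp fne txt xowv rscar bbkv laxjm tuji eyljl jvn bbr jsdfe
Hunk 2: at line 4 remove [bbkv,laxjm,tuji] add [spv,jgow,tfn] -> 12 lines: vhhgp fne txt xowv rscar spv jgow tfn eyljl jvn bbr jsdfe
Hunk 3: at line 5 remove [spv,jgow,tfn] add [zku,lpxer] -> 11 lines: vhhgp fne txt xowv rscar zku lpxer eyljl jvn bbr jsdfe
Hunk 4: at line 6 remove [eyljl,jvn] add [bhmc,pkwk,pbhw] -> 12 lines: vhhgp fne txt xowv rscar zku lpxer bhmc pkwk pbhw bbr jsdfe
Hunk 5: at line 6 remove [lpxer,bhmc] add [afsn,sav,qkivk] -> 13 lines: vhhgp fne txt xowv rscar zku afsn sav qkivk pkwk pbhw bbr jsdfe
Hunk 6: at line 5 remove [zku,afsn] add [ykwkt,muz,kjxbl] -> 14 lines: vhhgp fne txt xowv rscar ykwkt muz kjxbl sav qkivk pkwk pbhw bbr jsdfe
Hunk 7: at line 6 remove [muz,kjxbl,sav] add [hlexc,hpfp] -> 13 lines: vhhgp fne txt xowv rscar ykwkt hlexc hpfp qkivk pkwk pbhw bbr jsdfe

Answer: vhhgp
fne
txt
xowv
rscar
ykwkt
hlexc
hpfp
qkivk
pkwk
pbhw
bbr
jsdfe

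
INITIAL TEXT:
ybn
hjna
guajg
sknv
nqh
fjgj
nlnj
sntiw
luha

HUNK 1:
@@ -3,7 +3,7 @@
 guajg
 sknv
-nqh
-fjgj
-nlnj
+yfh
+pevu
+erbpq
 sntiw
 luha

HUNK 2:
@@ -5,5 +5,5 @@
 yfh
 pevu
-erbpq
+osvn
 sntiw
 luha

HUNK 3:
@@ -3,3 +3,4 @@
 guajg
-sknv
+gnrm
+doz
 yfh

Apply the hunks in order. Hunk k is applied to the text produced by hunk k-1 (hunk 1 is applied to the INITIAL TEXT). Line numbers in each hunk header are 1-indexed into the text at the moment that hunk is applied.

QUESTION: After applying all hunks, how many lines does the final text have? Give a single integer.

Hunk 1: at line 3 remove [nqh,fjgj,nlnj] add [yfh,pevu,erbpq] -> 9 lines: ybn hjna guajg sknv yfh pevu erbpq sntiw luha
Hunk 2: at line 5 remove [erbpq] add [osvn] -> 9 lines: ybn hjna guajg sknv yfh pevu osvn sntiw luha
Hunk 3: at line 3 remove [sknv] add [gnrm,doz] -> 10 lines: ybn hjna guajg gnrm doz yfh pevu osvn sntiw luha
Final line count: 10

Answer: 10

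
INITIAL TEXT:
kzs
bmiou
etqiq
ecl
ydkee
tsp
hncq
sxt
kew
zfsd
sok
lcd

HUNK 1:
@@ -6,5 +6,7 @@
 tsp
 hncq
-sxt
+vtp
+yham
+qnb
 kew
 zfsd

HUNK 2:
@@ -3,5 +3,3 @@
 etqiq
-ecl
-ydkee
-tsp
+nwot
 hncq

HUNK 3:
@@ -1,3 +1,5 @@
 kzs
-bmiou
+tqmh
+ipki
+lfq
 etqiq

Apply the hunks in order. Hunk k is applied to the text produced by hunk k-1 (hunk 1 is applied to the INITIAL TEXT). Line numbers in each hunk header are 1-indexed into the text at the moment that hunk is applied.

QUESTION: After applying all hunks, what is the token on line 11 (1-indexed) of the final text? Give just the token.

Hunk 1: at line 6 remove [sxt] add [vtp,yham,qnb] -> 14 lines: kzs bmiou etqiq ecl ydkee tsp hncq vtp yham qnb kew zfsd sok lcd
Hunk 2: at line 3 remove [ecl,ydkee,tsp] add [nwot] -> 12 lines: kzs bmiou etqiq nwot hncq vtp yham qnb kew zfsd sok lcd
Hunk 3: at line 1 remove [bmiou] add [tqmh,ipki,lfq] -> 14 lines: kzs tqmh ipki lfq etqiq nwot hncq vtp yham qnb kew zfsd sok lcd
Final line 11: kew

Answer: kew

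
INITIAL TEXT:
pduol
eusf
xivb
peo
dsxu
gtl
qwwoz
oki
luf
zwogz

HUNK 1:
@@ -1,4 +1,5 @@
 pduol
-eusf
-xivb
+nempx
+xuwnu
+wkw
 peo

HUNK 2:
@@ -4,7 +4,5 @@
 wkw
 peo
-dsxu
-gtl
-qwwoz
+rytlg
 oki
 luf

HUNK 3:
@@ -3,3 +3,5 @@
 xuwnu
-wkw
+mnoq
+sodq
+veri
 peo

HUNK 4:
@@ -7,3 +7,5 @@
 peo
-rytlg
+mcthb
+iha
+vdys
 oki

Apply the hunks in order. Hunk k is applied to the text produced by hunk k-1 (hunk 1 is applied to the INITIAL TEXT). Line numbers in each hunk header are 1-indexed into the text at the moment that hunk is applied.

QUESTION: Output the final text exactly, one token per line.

Answer: pduol
nempx
xuwnu
mnoq
sodq
veri
peo
mcthb
iha
vdys
oki
luf
zwogz

Derivation:
Hunk 1: at line 1 remove [eusf,xivb] add [nempx,xuwnu,wkw] -> 11 lines: pduol nempx xuwnu wkw peo dsxu gtl qwwoz oki luf zwogz
Hunk 2: at line 4 remove [dsxu,gtl,qwwoz] add [rytlg] -> 9 lines: pduol nempx xuwnu wkw peo rytlg oki luf zwogz
Hunk 3: at line 3 remove [wkw] add [mnoq,sodq,veri] -> 11 lines: pduol nempx xuwnu mnoq sodq veri peo rytlg oki luf zwogz
Hunk 4: at line 7 remove [rytlg] add [mcthb,iha,vdys] -> 13 lines: pduol nempx xuwnu mnoq sodq veri peo mcthb iha vdys oki luf zwogz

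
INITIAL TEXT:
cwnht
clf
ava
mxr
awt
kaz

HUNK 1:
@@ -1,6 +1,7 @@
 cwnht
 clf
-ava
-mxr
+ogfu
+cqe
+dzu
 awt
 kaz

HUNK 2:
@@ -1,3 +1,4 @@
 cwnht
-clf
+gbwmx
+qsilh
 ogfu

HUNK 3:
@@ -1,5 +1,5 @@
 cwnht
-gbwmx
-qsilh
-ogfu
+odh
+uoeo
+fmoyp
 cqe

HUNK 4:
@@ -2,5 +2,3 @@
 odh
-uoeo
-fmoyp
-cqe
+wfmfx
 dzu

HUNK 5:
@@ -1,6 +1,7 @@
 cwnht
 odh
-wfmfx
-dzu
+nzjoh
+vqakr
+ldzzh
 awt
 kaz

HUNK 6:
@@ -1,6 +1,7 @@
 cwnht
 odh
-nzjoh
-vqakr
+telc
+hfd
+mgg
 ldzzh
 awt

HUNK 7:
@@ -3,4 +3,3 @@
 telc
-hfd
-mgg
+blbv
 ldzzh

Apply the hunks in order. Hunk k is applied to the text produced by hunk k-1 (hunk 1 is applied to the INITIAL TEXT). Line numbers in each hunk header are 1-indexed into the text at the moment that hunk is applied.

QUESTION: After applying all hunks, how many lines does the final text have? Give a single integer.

Hunk 1: at line 1 remove [ava,mxr] add [ogfu,cqe,dzu] -> 7 lines: cwnht clf ogfu cqe dzu awt kaz
Hunk 2: at line 1 remove [clf] add [gbwmx,qsilh] -> 8 lines: cwnht gbwmx qsilh ogfu cqe dzu awt kaz
Hunk 3: at line 1 remove [gbwmx,qsilh,ogfu] add [odh,uoeo,fmoyp] -> 8 lines: cwnht odh uoeo fmoyp cqe dzu awt kaz
Hunk 4: at line 2 remove [uoeo,fmoyp,cqe] add [wfmfx] -> 6 lines: cwnht odh wfmfx dzu awt kaz
Hunk 5: at line 1 remove [wfmfx,dzu] add [nzjoh,vqakr,ldzzh] -> 7 lines: cwnht odh nzjoh vqakr ldzzh awt kaz
Hunk 6: at line 1 remove [nzjoh,vqakr] add [telc,hfd,mgg] -> 8 lines: cwnht odh telc hfd mgg ldzzh awt kaz
Hunk 7: at line 3 remove [hfd,mgg] add [blbv] -> 7 lines: cwnht odh telc blbv ldzzh awt kaz
Final line count: 7

Answer: 7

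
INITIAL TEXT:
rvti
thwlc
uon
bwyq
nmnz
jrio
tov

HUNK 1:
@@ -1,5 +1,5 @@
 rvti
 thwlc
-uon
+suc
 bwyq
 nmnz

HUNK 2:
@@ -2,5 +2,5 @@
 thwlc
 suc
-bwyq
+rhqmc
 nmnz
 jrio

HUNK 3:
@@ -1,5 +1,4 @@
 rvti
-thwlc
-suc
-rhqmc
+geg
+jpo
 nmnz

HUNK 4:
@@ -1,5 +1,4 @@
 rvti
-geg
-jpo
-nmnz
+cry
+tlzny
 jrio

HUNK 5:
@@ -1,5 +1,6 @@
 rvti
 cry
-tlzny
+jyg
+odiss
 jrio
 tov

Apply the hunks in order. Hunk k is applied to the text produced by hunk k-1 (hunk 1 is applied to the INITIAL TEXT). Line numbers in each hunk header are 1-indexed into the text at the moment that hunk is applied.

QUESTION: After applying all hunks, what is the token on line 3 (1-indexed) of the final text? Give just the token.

Hunk 1: at line 1 remove [uon] add [suc] -> 7 lines: rvti thwlc suc bwyq nmnz jrio tov
Hunk 2: at line 2 remove [bwyq] add [rhqmc] -> 7 lines: rvti thwlc suc rhqmc nmnz jrio tov
Hunk 3: at line 1 remove [thwlc,suc,rhqmc] add [geg,jpo] -> 6 lines: rvti geg jpo nmnz jrio tov
Hunk 4: at line 1 remove [geg,jpo,nmnz] add [cry,tlzny] -> 5 lines: rvti cry tlzny jrio tov
Hunk 5: at line 1 remove [tlzny] add [jyg,odiss] -> 6 lines: rvti cry jyg odiss jrio tov
Final line 3: jyg

Answer: jyg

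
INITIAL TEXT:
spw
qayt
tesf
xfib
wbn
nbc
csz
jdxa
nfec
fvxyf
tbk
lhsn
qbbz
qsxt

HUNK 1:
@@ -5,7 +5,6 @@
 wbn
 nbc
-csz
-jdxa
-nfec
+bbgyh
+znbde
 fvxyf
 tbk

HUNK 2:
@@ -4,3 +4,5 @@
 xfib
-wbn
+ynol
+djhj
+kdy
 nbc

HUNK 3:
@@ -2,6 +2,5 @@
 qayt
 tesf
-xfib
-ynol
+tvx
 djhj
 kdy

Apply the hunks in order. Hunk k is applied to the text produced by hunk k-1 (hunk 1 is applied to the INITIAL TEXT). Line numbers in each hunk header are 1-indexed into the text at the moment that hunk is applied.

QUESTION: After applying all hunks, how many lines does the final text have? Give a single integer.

Answer: 14

Derivation:
Hunk 1: at line 5 remove [csz,jdxa,nfec] add [bbgyh,znbde] -> 13 lines: spw qayt tesf xfib wbn nbc bbgyh znbde fvxyf tbk lhsn qbbz qsxt
Hunk 2: at line 4 remove [wbn] add [ynol,djhj,kdy] -> 15 lines: spw qayt tesf xfib ynol djhj kdy nbc bbgyh znbde fvxyf tbk lhsn qbbz qsxt
Hunk 3: at line 2 remove [xfib,ynol] add [tvx] -> 14 lines: spw qayt tesf tvx djhj kdy nbc bbgyh znbde fvxyf tbk lhsn qbbz qsxt
Final line count: 14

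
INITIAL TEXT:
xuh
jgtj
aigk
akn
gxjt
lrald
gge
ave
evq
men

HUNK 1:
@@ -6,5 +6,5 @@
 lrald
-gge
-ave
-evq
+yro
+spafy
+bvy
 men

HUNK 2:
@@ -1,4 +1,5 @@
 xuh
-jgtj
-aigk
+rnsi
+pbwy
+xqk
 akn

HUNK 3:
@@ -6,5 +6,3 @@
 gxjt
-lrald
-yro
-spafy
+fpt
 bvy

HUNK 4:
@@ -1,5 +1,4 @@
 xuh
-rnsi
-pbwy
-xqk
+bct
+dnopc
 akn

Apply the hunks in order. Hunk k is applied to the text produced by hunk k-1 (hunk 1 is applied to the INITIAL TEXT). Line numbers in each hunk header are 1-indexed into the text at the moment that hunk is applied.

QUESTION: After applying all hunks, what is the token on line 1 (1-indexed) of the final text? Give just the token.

Hunk 1: at line 6 remove [gge,ave,evq] add [yro,spafy,bvy] -> 10 lines: xuh jgtj aigk akn gxjt lrald yro spafy bvy men
Hunk 2: at line 1 remove [jgtj,aigk] add [rnsi,pbwy,xqk] -> 11 lines: xuh rnsi pbwy xqk akn gxjt lrald yro spafy bvy men
Hunk 3: at line 6 remove [lrald,yro,spafy] add [fpt] -> 9 lines: xuh rnsi pbwy xqk akn gxjt fpt bvy men
Hunk 4: at line 1 remove [rnsi,pbwy,xqk] add [bct,dnopc] -> 8 lines: xuh bct dnopc akn gxjt fpt bvy men
Final line 1: xuh

Answer: xuh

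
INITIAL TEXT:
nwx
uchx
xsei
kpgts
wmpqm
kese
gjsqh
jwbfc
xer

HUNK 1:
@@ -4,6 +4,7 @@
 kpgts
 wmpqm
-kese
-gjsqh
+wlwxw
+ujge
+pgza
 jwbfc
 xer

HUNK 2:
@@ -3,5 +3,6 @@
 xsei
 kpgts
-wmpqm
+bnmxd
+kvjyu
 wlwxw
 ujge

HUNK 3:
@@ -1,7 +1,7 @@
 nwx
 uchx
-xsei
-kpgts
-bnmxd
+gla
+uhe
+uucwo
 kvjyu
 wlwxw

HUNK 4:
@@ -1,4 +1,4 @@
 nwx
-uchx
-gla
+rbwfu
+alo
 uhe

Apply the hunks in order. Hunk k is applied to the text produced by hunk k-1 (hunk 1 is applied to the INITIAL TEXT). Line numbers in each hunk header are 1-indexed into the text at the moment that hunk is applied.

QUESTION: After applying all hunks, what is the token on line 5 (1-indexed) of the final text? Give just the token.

Hunk 1: at line 4 remove [kese,gjsqh] add [wlwxw,ujge,pgza] -> 10 lines: nwx uchx xsei kpgts wmpqm wlwxw ujge pgza jwbfc xer
Hunk 2: at line 3 remove [wmpqm] add [bnmxd,kvjyu] -> 11 lines: nwx uchx xsei kpgts bnmxd kvjyu wlwxw ujge pgza jwbfc xer
Hunk 3: at line 1 remove [xsei,kpgts,bnmxd] add [gla,uhe,uucwo] -> 11 lines: nwx uchx gla uhe uucwo kvjyu wlwxw ujge pgza jwbfc xer
Hunk 4: at line 1 remove [uchx,gla] add [rbwfu,alo] -> 11 lines: nwx rbwfu alo uhe uucwo kvjyu wlwxw ujge pgza jwbfc xer
Final line 5: uucwo

Answer: uucwo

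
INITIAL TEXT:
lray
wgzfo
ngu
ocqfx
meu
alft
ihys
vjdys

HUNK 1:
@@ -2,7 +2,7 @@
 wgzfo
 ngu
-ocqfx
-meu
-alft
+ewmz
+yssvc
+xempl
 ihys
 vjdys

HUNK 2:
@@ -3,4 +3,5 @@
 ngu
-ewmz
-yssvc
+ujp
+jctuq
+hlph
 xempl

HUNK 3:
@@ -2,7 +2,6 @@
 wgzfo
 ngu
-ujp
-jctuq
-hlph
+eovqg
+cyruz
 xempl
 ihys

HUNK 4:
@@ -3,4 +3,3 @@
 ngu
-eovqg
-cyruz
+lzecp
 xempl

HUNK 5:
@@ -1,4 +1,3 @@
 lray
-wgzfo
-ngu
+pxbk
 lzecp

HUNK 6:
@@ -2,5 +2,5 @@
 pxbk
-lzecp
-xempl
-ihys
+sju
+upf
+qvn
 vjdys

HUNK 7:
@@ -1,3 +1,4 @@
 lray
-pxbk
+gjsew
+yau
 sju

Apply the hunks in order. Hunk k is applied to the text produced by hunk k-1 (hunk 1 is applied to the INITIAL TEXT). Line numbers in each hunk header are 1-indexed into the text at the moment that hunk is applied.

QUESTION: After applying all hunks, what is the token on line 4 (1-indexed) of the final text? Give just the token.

Hunk 1: at line 2 remove [ocqfx,meu,alft] add [ewmz,yssvc,xempl] -> 8 lines: lray wgzfo ngu ewmz yssvc xempl ihys vjdys
Hunk 2: at line 3 remove [ewmz,yssvc] add [ujp,jctuq,hlph] -> 9 lines: lray wgzfo ngu ujp jctuq hlph xempl ihys vjdys
Hunk 3: at line 2 remove [ujp,jctuq,hlph] add [eovqg,cyruz] -> 8 lines: lray wgzfo ngu eovqg cyruz xempl ihys vjdys
Hunk 4: at line 3 remove [eovqg,cyruz] add [lzecp] -> 7 lines: lray wgzfo ngu lzecp xempl ihys vjdys
Hunk 5: at line 1 remove [wgzfo,ngu] add [pxbk] -> 6 lines: lray pxbk lzecp xempl ihys vjdys
Hunk 6: at line 2 remove [lzecp,xempl,ihys] add [sju,upf,qvn] -> 6 lines: lray pxbk sju upf qvn vjdys
Hunk 7: at line 1 remove [pxbk] add [gjsew,yau] -> 7 lines: lray gjsew yau sju upf qvn vjdys
Final line 4: sju

Answer: sju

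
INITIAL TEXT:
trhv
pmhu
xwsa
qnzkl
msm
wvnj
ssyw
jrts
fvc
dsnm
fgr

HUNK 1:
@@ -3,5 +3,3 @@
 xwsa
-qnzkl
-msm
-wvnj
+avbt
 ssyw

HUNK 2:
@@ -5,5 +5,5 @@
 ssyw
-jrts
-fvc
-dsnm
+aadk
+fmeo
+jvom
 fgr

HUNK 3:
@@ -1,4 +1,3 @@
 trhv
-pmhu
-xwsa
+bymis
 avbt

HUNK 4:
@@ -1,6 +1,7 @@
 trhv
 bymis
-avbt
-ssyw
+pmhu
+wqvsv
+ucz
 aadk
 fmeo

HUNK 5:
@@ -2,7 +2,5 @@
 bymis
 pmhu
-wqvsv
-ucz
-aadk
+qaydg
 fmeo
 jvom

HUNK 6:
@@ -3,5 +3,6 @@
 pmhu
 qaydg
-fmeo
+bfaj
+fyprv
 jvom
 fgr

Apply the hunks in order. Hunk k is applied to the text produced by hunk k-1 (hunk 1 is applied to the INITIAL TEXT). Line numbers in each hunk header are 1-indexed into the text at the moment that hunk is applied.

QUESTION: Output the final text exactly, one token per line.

Hunk 1: at line 3 remove [qnzkl,msm,wvnj] add [avbt] -> 9 lines: trhv pmhu xwsa avbt ssyw jrts fvc dsnm fgr
Hunk 2: at line 5 remove [jrts,fvc,dsnm] add [aadk,fmeo,jvom] -> 9 lines: trhv pmhu xwsa avbt ssyw aadk fmeo jvom fgr
Hunk 3: at line 1 remove [pmhu,xwsa] add [bymis] -> 8 lines: trhv bymis avbt ssyw aadk fmeo jvom fgr
Hunk 4: at line 1 remove [avbt,ssyw] add [pmhu,wqvsv,ucz] -> 9 lines: trhv bymis pmhu wqvsv ucz aadk fmeo jvom fgr
Hunk 5: at line 2 remove [wqvsv,ucz,aadk] add [qaydg] -> 7 lines: trhv bymis pmhu qaydg fmeo jvom fgr
Hunk 6: at line 3 remove [fmeo] add [bfaj,fyprv] -> 8 lines: trhv bymis pmhu qaydg bfaj fyprv jvom fgr

Answer: trhv
bymis
pmhu
qaydg
bfaj
fyprv
jvom
fgr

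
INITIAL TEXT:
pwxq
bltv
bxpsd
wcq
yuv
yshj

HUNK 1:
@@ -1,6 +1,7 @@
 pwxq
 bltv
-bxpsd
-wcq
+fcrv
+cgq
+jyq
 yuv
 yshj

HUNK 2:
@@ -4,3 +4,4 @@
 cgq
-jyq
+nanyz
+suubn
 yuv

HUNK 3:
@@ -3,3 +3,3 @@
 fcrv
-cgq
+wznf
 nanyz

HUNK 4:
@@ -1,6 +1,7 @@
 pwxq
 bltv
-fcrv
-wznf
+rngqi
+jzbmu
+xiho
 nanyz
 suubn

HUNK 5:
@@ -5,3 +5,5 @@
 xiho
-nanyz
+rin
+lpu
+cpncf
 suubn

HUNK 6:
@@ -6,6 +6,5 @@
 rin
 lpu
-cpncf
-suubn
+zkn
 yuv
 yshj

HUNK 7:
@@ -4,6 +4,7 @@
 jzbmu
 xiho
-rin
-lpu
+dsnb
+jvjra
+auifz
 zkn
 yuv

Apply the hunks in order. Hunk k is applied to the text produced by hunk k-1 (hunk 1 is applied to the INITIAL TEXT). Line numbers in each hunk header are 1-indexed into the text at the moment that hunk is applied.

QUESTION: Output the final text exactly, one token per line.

Answer: pwxq
bltv
rngqi
jzbmu
xiho
dsnb
jvjra
auifz
zkn
yuv
yshj

Derivation:
Hunk 1: at line 1 remove [bxpsd,wcq] add [fcrv,cgq,jyq] -> 7 lines: pwxq bltv fcrv cgq jyq yuv yshj
Hunk 2: at line 4 remove [jyq] add [nanyz,suubn] -> 8 lines: pwxq bltv fcrv cgq nanyz suubn yuv yshj
Hunk 3: at line 3 remove [cgq] add [wznf] -> 8 lines: pwxq bltv fcrv wznf nanyz suubn yuv yshj
Hunk 4: at line 1 remove [fcrv,wznf] add [rngqi,jzbmu,xiho] -> 9 lines: pwxq bltv rngqi jzbmu xiho nanyz suubn yuv yshj
Hunk 5: at line 5 remove [nanyz] add [rin,lpu,cpncf] -> 11 lines: pwxq bltv rngqi jzbmu xiho rin lpu cpncf suubn yuv yshj
Hunk 6: at line 6 remove [cpncf,suubn] add [zkn] -> 10 lines: pwxq bltv rngqi jzbmu xiho rin lpu zkn yuv yshj
Hunk 7: at line 4 remove [rin,lpu] add [dsnb,jvjra,auifz] -> 11 lines: pwxq bltv rngqi jzbmu xiho dsnb jvjra auifz zkn yuv yshj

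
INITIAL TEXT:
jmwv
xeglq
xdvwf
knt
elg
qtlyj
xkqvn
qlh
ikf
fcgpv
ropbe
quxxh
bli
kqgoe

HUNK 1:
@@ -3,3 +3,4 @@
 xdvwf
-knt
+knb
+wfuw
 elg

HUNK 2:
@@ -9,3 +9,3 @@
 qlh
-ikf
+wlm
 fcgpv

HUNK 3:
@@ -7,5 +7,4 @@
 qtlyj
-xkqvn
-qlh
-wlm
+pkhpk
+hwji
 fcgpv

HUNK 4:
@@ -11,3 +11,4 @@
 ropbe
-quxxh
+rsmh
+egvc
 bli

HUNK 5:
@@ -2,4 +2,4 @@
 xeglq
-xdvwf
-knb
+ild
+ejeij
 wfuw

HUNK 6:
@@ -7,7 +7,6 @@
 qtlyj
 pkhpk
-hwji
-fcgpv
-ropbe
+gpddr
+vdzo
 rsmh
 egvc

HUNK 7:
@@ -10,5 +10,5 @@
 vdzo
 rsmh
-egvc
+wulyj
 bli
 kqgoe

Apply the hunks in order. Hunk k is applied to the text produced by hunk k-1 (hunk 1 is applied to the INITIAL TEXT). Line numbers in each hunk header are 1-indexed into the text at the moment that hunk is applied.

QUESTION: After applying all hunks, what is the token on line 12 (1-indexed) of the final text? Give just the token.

Answer: wulyj

Derivation:
Hunk 1: at line 3 remove [knt] add [knb,wfuw] -> 15 lines: jmwv xeglq xdvwf knb wfuw elg qtlyj xkqvn qlh ikf fcgpv ropbe quxxh bli kqgoe
Hunk 2: at line 9 remove [ikf] add [wlm] -> 15 lines: jmwv xeglq xdvwf knb wfuw elg qtlyj xkqvn qlh wlm fcgpv ropbe quxxh bli kqgoe
Hunk 3: at line 7 remove [xkqvn,qlh,wlm] add [pkhpk,hwji] -> 14 lines: jmwv xeglq xdvwf knb wfuw elg qtlyj pkhpk hwji fcgpv ropbe quxxh bli kqgoe
Hunk 4: at line 11 remove [quxxh] add [rsmh,egvc] -> 15 lines: jmwv xeglq xdvwf knb wfuw elg qtlyj pkhpk hwji fcgpv ropbe rsmh egvc bli kqgoe
Hunk 5: at line 2 remove [xdvwf,knb] add [ild,ejeij] -> 15 lines: jmwv xeglq ild ejeij wfuw elg qtlyj pkhpk hwji fcgpv ropbe rsmh egvc bli kqgoe
Hunk 6: at line 7 remove [hwji,fcgpv,ropbe] add [gpddr,vdzo] -> 14 lines: jmwv xeglq ild ejeij wfuw elg qtlyj pkhpk gpddr vdzo rsmh egvc bli kqgoe
Hunk 7: at line 10 remove [egvc] add [wulyj] -> 14 lines: jmwv xeglq ild ejeij wfuw elg qtlyj pkhpk gpddr vdzo rsmh wulyj bli kqgoe
Final line 12: wulyj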